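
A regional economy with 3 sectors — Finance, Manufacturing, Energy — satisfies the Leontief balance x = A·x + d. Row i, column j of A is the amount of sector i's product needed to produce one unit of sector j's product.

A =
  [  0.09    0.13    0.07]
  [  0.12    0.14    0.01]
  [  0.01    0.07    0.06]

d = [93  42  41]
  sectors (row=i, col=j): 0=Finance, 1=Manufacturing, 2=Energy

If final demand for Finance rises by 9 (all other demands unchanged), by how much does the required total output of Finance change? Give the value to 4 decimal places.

Form M = I − A:
  [  0.91   -0.13   -0.07]
  [ -0.12    0.86   -0.01]
  [ -0.01   -0.07    0.94]
Leontief inverse L = M⁻¹:
  [  1.1231    0.1767    0.0855]
  [  0.1570    1.1885    0.0243]
  [  0.0236    0.0904    1.0666]
Total output x = L · d:
  x_0 = 1.1231·93 + 0.1767·42 + 0.0855·41 = 115.3820
  x_1 = 0.1570·93 + 1.1885·42 + 0.0243·41 = 65.5152
  x_2 = 0.0236·93 + 0.0904·42 + 1.0666·41 = 49.7233
Δx_0 = L[0,0] · Δd_0 = 1.1231 · 9 = 10.1083

10.1083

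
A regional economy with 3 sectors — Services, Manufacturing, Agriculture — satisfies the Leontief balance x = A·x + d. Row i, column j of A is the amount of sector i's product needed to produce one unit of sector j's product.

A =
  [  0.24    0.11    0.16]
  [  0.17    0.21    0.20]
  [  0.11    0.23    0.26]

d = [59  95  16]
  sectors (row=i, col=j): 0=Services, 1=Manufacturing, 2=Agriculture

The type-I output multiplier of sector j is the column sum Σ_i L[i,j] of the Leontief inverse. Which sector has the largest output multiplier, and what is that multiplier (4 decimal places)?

Agriculture (2.4383)

Form M = I − A:
  [  0.76   -0.11   -0.16]
  [ -0.17    0.79   -0.20]
  [ -0.11   -0.23    0.74]
Leontief inverse L = M⁻¹:
  [  1.4443    0.3170    0.3979]
  [  0.3963    1.4609    0.4805]
  [  0.3379    0.5012    1.5599]
Total output x = L · d:
  x_0 = 1.4443·59 + 0.3170·95 + 0.3979·16 = 121.6911
  x_1 = 0.3963·59 + 1.4609·95 + 0.4805·16 = 169.8588
  x_2 = 0.3379·59 + 0.5012·95 + 1.5599·16 = 92.5048
Output multipliers (column sums of L):
  Services: 2.1785
  Manufacturing: 2.2791
  Agriculture: 2.4383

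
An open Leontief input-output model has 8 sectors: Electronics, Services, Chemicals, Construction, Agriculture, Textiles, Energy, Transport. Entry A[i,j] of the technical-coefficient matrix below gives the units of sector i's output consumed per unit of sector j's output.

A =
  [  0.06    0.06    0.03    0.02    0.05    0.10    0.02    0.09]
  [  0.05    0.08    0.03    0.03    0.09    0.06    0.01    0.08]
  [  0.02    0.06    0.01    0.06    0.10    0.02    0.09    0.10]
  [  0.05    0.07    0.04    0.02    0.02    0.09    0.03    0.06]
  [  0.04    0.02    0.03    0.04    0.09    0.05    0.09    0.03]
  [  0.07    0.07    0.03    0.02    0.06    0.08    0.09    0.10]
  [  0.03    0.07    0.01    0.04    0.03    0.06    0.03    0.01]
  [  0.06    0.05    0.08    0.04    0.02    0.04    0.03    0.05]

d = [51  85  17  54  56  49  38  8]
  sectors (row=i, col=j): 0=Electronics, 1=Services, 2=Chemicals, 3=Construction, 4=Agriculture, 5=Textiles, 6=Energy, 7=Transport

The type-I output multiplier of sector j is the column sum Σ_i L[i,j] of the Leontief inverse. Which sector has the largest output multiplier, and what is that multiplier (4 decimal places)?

Transport (1.8737)

Form M = I − A:
  [  0.94   -0.06   -0.03   -0.02   -0.05   -0.10   -0.02   -0.09]
  [ -0.05    0.92   -0.03   -0.03   -0.09   -0.06   -0.01   -0.08]
  [ -0.02   -0.06    0.99   -0.06   -0.10   -0.02   -0.09   -0.10]
  [ -0.05   -0.07   -0.04    0.98   -0.02   -0.09   -0.03   -0.06]
  [ -0.04   -0.02   -0.03   -0.04    0.91   -0.05   -0.09   -0.03]
  [ -0.07   -0.07   -0.03   -0.02   -0.06    0.92   -0.09   -0.10]
  [ -0.03   -0.07   -0.01   -0.04   -0.03   -0.06    0.97   -0.01]
  [ -0.06   -0.05   -0.08   -0.04   -0.02   -0.04   -0.03    0.95]
Leontief inverse L = M⁻¹:
  [  1.0986    0.1039    0.0574    0.0439    0.0925    0.1466    0.0569    0.1406]
  [  0.0870    1.1219    0.0569    0.0544    0.1345    0.1051    0.0465    0.1279]
  [  0.0560    0.1030    1.0373    0.0857    0.1407    0.0657    0.1246    0.1413]
  [  0.0836    0.1105    0.0629    1.0413    0.0583    0.1313    0.0618    0.1059]
  [  0.0703    0.0570    0.0499    0.0619    1.1268    0.0907    0.1236    0.0671]
  [  0.1136    0.1221    0.0606    0.0490    0.1086    1.1345    0.1309    0.1548]
  [  0.0544    0.1000    0.0255    0.0547    0.0586    0.0920    1.0524    0.0423]
  [  0.0902    0.0884    0.1010    0.0618    0.0574    0.0784    0.0605    1.0939]
Total output x = L · d:
  x_0 = 1.0986·51 + 0.1039·85 + 0.0574·17 + 0.0439·54 + 0.0925·56 + 0.1466·49 + 0.0569·38 + 0.1406·8 = 83.8573
  x_1 = 0.0870·51 + 1.1219·85 + 0.0569·17 + 0.0544·54 + 0.1345·56 + 0.1051·49 + 0.0465·38 + 0.1279·8 = 119.1666
  x_2 = 0.0560·51 + 0.1030·85 + 1.0373·17 + 0.0857·54 + 0.1407·56 + 0.0657·49 + 0.1246·38 + 0.1413·8 = 50.8389
  x_3 = 0.0836·51 + 0.1105·85 + 0.0629·17 + 1.0413·54 + 0.0583·56 + 0.1313·49 + 0.0618·38 + 0.1059·8 = 83.8491
  x_4 = 0.0703·51 + 0.0570·85 + 0.0499·17 + 0.0619·54 + 1.1268·56 + 0.0907·49 + 0.1236·38 + 0.0671·8 = 85.3979
  x_5 = 0.1136·51 + 0.1221·85 + 0.0606·17 + 0.0490·54 + 0.1086·56 + 1.1345·49 + 0.1309·38 + 0.1548·8 = 87.7344
  x_6 = 0.0544·51 + 0.1000·85 + 0.0255·17 + 0.0547·54 + 0.0586·56 + 0.0920·49 + 1.0524·38 + 0.0423·8 = 62.7819
  x_7 = 0.0902·51 + 0.0884·85 + 0.1010·17 + 0.0618·54 + 0.0574·56 + 0.0784·49 + 0.0605·38 + 1.0939·8 = 35.2754
Output multipliers (column sums of L):
  Electronics: 1.6536
  Services: 1.8069
  Chemicals: 1.4516
  Construction: 1.4526
  Agriculture: 1.7773
  Textiles: 1.8443
  Energy: 1.6572
  Transport: 1.8737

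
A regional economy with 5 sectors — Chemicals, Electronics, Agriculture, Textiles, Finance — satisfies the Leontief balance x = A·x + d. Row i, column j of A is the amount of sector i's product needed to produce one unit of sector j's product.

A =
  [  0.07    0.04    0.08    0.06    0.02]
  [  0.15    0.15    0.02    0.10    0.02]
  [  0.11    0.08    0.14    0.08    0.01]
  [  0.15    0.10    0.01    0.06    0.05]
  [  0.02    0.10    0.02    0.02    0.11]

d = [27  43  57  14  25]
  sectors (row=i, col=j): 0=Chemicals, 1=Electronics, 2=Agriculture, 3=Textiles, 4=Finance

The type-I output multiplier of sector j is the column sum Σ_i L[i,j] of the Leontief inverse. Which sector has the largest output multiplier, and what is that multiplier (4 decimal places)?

Form M = I − A:
  [  0.93   -0.04   -0.08   -0.06   -0.02]
  [ -0.15    0.85   -0.02   -0.10   -0.02]
  [ -0.11   -0.08    0.86   -0.08   -0.01]
  [ -0.15   -0.10   -0.01    0.94   -0.05]
  [ -0.02   -0.10   -0.02   -0.02    0.89]
Leontief inverse L = M⁻¹:
  [  1.1155    0.0770    0.1074    0.0892    0.0330]
  [  0.2270    1.2144    0.0520    0.1490    0.0413]
  [  0.1838    0.1385    1.1852    0.1279    0.0277]
  [  0.2073    0.1506    0.0372    1.0977    0.0701]
  [  0.0594    0.1447    0.0357    0.0463    1.1312]
Total output x = L · d:
  x_0 = 1.1155·27 + 0.0770·43 + 0.1074·57 + 0.0892·14 + 0.0330·25 = 41.6225
  x_1 = 0.2270·27 + 1.2144·43 + 0.0520·57 + 0.1490·14 + 0.0413·25 = 64.4351
  x_2 = 0.1838·27 + 0.1385·43 + 1.1852·57 + 0.1279·14 + 0.0277·25 = 80.9609
  x_3 = 0.2073·27 + 0.1506·43 + 0.0372·57 + 1.0977·14 + 0.0701·25 = 31.3148
  x_4 = 0.0594·27 + 0.1447·43 + 0.0357·57 + 0.0463·14 + 1.1312·25 = 38.7882
Output multipliers (column sums of L):
  Chemicals: 1.7928
  Electronics: 1.7253
  Agriculture: 1.4176
  Textiles: 1.5102
  Finance: 1.3034

Chemicals (1.7928)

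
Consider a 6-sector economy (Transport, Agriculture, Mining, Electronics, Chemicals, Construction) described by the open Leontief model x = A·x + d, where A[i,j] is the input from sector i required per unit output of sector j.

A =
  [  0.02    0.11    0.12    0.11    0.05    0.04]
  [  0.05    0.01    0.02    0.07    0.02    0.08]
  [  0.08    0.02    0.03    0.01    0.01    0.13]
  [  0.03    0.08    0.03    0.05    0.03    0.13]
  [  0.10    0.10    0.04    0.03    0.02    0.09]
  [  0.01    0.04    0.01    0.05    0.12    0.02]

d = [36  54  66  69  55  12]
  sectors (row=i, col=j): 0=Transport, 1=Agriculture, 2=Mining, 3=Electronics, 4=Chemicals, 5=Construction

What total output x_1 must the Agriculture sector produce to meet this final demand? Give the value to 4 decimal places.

Form M = I − A:
  [  0.98   -0.11   -0.12   -0.11   -0.05   -0.04]
  [ -0.05    0.99   -0.02   -0.07   -0.02   -0.08]
  [ -0.08   -0.02    0.97   -0.01   -0.01   -0.13]
  [ -0.03   -0.08   -0.03    0.95   -0.03   -0.13]
  [ -0.10   -0.10   -0.04   -0.03    0.98   -0.09]
  [ -0.01   -0.04   -0.01   -0.05   -0.12    0.98]
Leontief inverse L = M⁻¹:
  [  1.0522    0.1427    0.1416    0.1414    0.0745    0.0990]
  [  0.0636    1.0337    0.0348    0.0908    0.0406    0.1074]
  [  0.0941    0.0443    1.0476    0.0345    0.0364    0.1543]
  [  0.0498    0.1061    0.0458    1.0772    0.0584    0.1650]
  [  0.1221    0.1311    0.0643    0.0644    1.0477    0.1290]
  [  0.0318    0.0656    0.0238    0.0683    0.1341    1.0516]
Total output x = L · d:
  x_0 = 1.0522·36 + 0.1427·54 + 0.1416·66 + 0.1414·69 + 0.0745·55 + 0.0990·12 = 69.9707
  x_1 = 0.0636·36 + 1.0337·54 + 0.0348·66 + 0.0908·69 + 0.0406·55 + 0.1074·12 = 70.1912
  x_2 = 0.0941·36 + 0.0443·54 + 1.0476·66 + 0.0345·69 + 0.0364·55 + 0.1543·12 = 81.1551
  x_3 = 0.0498·36 + 0.1061·54 + 0.0458·66 + 1.0772·69 + 0.0584·55 + 0.1650·12 = 90.0570
  x_4 = 0.1221·36 + 0.1311·54 + 0.0643·66 + 0.0644·69 + 1.0477·55 + 0.1290·12 = 79.3374
  x_5 = 0.0318·36 + 0.0656·54 + 0.0238·66 + 0.0683·69 + 0.1341·55 + 1.0516·12 = 30.9615

70.1912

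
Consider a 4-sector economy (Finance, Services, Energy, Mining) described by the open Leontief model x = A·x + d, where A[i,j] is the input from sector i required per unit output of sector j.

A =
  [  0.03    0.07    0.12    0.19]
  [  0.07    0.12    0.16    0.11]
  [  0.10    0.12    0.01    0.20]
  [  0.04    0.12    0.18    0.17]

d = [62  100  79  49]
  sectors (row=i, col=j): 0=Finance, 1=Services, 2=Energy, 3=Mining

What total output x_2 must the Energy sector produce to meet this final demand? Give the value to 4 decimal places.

Form M = I − A:
  [  0.97   -0.07   -0.12   -0.19]
  [ -0.07    0.88   -0.16   -0.11]
  [ -0.10   -0.12    0.99   -0.20]
  [ -0.04   -0.12   -0.18    0.83]
Leontief inverse L = M⁻¹:
  [  1.0776    0.1585    0.2143    0.3193]
  [  0.1246    1.2157    0.2573    0.2517]
  [  0.1444    0.2096    1.1217    0.3311]
  [  0.1013    0.2289    0.2908    1.3284]
Total output x = L · d:
  x_0 = 1.0776·62 + 0.1585·100 + 0.2143·79 + 0.3193·49 = 115.2378
  x_1 = 0.1246·62 + 1.2157·100 + 0.2573·79 + 0.2517·49 = 161.9569
  x_2 = 0.1444·62 + 0.2096·100 + 1.1217·79 + 0.3311·49 = 134.7518
  x_3 = 0.1013·62 + 0.2289·100 + 0.2908·79 + 1.3284·49 = 117.2285

134.7518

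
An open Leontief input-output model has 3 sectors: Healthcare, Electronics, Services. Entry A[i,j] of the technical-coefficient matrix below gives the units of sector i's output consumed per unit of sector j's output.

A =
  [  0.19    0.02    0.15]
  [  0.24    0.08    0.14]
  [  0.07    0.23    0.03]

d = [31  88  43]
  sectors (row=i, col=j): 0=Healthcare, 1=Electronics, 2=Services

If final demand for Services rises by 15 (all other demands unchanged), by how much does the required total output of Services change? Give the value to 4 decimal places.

16.4785

Form M = I − A:
  [  0.81   -0.02   -0.15]
  [ -0.24    0.92   -0.14]
  [ -0.07   -0.23    0.97]
Leontief inverse L = M⁻¹:
  [  1.2763    0.0800    0.2089]
  [  0.3600    1.1502    0.2217]
  [  0.1775    0.2785    1.0986]
Total output x = L · d:
  x_0 = 1.2763·31 + 0.0800·88 + 0.2089·43 = 55.5867
  x_1 = 0.3600·31 + 1.1502·88 + 0.2217·43 = 121.9081
  x_2 = 0.1775·31 + 0.2785·88 + 1.0986·43 = 77.2474
Δx_2 = L[2,2] · Δd_2 = 1.0986 · 15 = 16.4785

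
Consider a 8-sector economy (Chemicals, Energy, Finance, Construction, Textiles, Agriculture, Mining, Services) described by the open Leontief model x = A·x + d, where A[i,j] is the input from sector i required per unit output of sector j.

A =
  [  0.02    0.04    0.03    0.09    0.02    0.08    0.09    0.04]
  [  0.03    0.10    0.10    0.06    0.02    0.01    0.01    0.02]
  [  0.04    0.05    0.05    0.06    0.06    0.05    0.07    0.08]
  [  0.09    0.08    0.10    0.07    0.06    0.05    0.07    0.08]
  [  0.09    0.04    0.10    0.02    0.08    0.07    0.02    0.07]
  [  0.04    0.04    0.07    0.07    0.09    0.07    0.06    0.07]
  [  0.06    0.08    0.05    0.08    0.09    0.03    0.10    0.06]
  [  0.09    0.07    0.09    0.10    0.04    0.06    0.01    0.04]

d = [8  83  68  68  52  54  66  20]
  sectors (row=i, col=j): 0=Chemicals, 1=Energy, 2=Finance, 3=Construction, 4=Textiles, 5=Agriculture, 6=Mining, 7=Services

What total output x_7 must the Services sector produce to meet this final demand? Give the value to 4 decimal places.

71.0121

Form M = I − A:
  [  0.98   -0.04   -0.03   -0.09   -0.02   -0.08   -0.09   -0.04]
  [ -0.03    0.90   -0.10   -0.06   -0.02   -0.01   -0.01   -0.02]
  [ -0.04   -0.05    0.95   -0.06   -0.06   -0.05   -0.07   -0.08]
  [ -0.09   -0.08   -0.10    0.93   -0.06   -0.05   -0.07   -0.08]
  [ -0.09   -0.04   -0.10   -0.02    0.92   -0.07   -0.02   -0.07]
  [ -0.04   -0.04   -0.07   -0.07   -0.09    0.93   -0.06   -0.07]
  [ -0.06   -0.08   -0.05   -0.08   -0.09   -0.03    0.90   -0.06]
  [ -0.09   -0.07   -0.09   -0.10   -0.04   -0.06   -0.01    0.96]
Leontief inverse L = M⁻¹:
  [  1.0684    0.0932    0.0910    0.1472    0.0699    0.1211    0.1370    0.0888]
  [  0.0652    1.1441    0.1498    0.1039    0.0536    0.0407    0.0435    0.0573]
  [  0.0936    0.1070    1.1173    0.1220    0.1118    0.0965    0.1173    0.1319]
  [  0.1552    0.1529    0.1840    1.1501    0.1238    0.1097    0.1327    0.1461]
  [  0.1421    0.0947    0.1669    0.0836    1.1326    0.1222    0.0694    0.1246]
  [  0.1000    0.1013    0.1449    0.1370    0.1493    1.1233    0.1127    0.1296]
  [  0.1231    0.1490    0.1300    0.1521    0.1510    0.0839    1.1573    0.1212]
  [  0.1433    0.1299    0.1607    0.1662    0.0919    0.1110    0.0628    1.0963]
Total output x = L · d:
  x_0 = 1.0684·8 + 0.0932·83 + 0.0910·68 + 0.1472·68 + 0.0699·52 + 0.1211·54 + 0.1370·66 + 0.0888·20 = 53.4738
  x_1 = 0.0652·8 + 1.1441·83 + 0.1498·68 + 0.1039·68 + 0.0536·52 + 0.0407·54 + 0.0435·66 + 0.0573·20 = 121.7271
  x_2 = 0.0936·8 + 0.1070·83 + 1.1173·68 + 0.1220·68 + 0.1118·52 + 0.0965·54 + 0.1173·66 + 0.1319·20 = 115.3111
  x_3 = 0.1552·8 + 0.1529·83 + 0.1840·68 + 1.1501·68 + 0.1238·52 + 0.1097·54 + 0.1327·66 + 0.1461·20 = 128.6890
  x_4 = 0.1421·8 + 0.0947·83 + 0.1669·68 + 0.0836·68 + 1.1326·52 + 0.1222·54 + 0.0694·66 + 0.1246·20 = 98.5981
  x_5 = 0.1000·8 + 0.1013·83 + 0.1449·68 + 0.1370·68 + 0.1493·52 + 1.1233·54 + 0.1127·66 + 0.1296·20 = 106.8342
  x_6 = 0.1231·8 + 0.1490·83 + 0.1300·68 + 0.1521·68 + 0.1510·52 + 0.0839·54 + 1.1573·66 + 0.1212·20 = 123.7187
  x_7 = 0.1433·8 + 0.1299·83 + 0.1607·68 + 0.1662·68 + 0.0919·52 + 0.1110·54 + 0.0628·66 + 1.0963·20 = 71.0121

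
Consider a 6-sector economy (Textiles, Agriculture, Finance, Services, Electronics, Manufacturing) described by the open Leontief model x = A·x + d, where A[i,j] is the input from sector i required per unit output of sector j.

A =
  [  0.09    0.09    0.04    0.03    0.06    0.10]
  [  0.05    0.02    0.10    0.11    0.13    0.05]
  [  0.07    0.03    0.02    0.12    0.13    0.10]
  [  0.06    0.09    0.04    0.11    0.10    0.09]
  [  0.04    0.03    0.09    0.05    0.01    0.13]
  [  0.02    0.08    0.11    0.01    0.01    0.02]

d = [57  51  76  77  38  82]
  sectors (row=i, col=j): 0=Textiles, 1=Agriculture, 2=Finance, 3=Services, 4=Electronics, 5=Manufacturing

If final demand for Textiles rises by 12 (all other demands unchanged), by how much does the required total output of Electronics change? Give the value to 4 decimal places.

0.8305

Form M = I − A:
  [  0.91   -0.09   -0.04   -0.03   -0.06   -0.10]
  [ -0.05    0.98   -0.10   -0.11   -0.13   -0.05]
  [ -0.07   -0.03    0.98   -0.12   -0.13   -0.10]
  [ -0.06   -0.09   -0.04    0.89   -0.10   -0.09]
  [ -0.04   -0.03   -0.09   -0.05    0.99   -0.13]
  [ -0.02   -0.08   -0.11   -0.01   -0.01    0.98]
Leontief inverse L = M⁻¹:
  [  1.1256    0.1284    0.0887    0.0734    0.1057    0.1512]
  [  0.0915    1.0639    0.1492    0.1663    0.1828    0.1184]
  [  0.1095    0.0773    1.0743    0.1699    0.1767    0.1638]
  [  0.1023    0.1371    0.0976    1.1677    0.1565    0.1554]
  [  0.0692    0.0645    0.1287    0.0886    1.0503    0.1710]
  [  0.0445    0.1002    0.1369    0.0470    0.0492    1.0549]
Total output x = L · d:
  x_0 = 1.1256·57 + 0.1284·51 + 0.0887·76 + 0.0734·77 + 0.1057·38 + 0.1512·82 = 99.5182
  x_1 = 0.0915·57 + 1.0639·51 + 0.1492·76 + 0.1663·77 + 0.1828·38 + 0.1184·82 = 100.2717
  x_2 = 0.1095·57 + 0.0773·51 + 1.0743·76 + 0.1699·77 + 0.1767·38 + 0.1638·82 = 125.0509
  x_3 = 0.1023·57 + 0.1371·51 + 0.0976·76 + 1.1677·77 + 0.1565·38 + 0.1554·82 = 128.8511
  x_4 = 0.0692·57 + 0.0645·51 + 0.1287·76 + 0.0886·77 + 1.0503·38 + 0.1710·82 = 77.7682
  x_5 = 0.0445·57 + 0.1002·51 + 0.1369·76 + 0.0470·77 + 0.0492·38 + 1.0549·82 = 110.0346
Δx_4 = L[4,0] · Δd_0 = 0.0692 · 12 = 0.8305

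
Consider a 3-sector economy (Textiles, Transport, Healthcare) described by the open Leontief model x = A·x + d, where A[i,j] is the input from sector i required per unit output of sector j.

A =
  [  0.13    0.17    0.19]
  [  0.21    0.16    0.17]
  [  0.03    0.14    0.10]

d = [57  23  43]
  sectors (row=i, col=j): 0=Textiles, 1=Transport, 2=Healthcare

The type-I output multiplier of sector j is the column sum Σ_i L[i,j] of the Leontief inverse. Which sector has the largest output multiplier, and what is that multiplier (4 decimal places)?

Transport (1.8257)

Form M = I − A:
  [  0.87   -0.17   -0.19]
  [ -0.21    0.84   -0.17]
  [ -0.03   -0.14    0.90]
Leontief inverse L = M⁻¹:
  [  1.2334    0.3025    0.3175]
  [  0.3270    1.3094    0.3164]
  [  0.0920    0.2138    1.1709]
Total output x = L · d:
  x_0 = 1.2334·57 + 0.3025·23 + 0.3175·43 = 90.9161
  x_1 = 0.3270·57 + 1.3094·23 + 0.3164·43 = 62.3557
  x_2 = 0.0920·57 + 0.2138·23 + 1.1709·43 = 60.5081
Output multipliers (column sums of L):
  Textiles: 1.6523
  Transport: 1.8257
  Healthcare: 1.8048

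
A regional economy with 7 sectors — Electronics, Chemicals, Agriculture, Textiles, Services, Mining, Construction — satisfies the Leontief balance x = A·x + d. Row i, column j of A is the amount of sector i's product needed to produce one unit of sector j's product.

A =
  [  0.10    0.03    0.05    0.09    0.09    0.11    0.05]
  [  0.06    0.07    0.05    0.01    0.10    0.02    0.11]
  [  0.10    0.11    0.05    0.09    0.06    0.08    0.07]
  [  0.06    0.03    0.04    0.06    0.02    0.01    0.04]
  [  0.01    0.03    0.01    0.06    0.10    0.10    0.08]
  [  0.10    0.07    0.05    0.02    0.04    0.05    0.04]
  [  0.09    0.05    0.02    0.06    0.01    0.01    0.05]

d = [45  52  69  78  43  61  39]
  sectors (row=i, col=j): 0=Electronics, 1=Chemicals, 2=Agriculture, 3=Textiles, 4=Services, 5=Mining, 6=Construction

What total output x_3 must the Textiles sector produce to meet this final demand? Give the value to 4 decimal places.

Form M = I − A:
  [  0.90   -0.03   -0.05   -0.09   -0.09   -0.11   -0.05]
  [ -0.06    0.93   -0.05   -0.01   -0.10   -0.02   -0.11]
  [ -0.10   -0.11    0.95   -0.09   -0.06   -0.08   -0.07]
  [ -0.06   -0.03   -0.04    0.94   -0.02   -0.01   -0.04]
  [ -0.01   -0.03   -0.01   -0.06    0.90   -0.10   -0.08]
  [ -0.10   -0.07   -0.05   -0.02   -0.04    0.95   -0.04]
  [ -0.09   -0.05   -0.02   -0.06   -0.01   -0.01    0.95]
Leontief inverse L = M⁻¹:
  [  1.1640    0.0739    0.0831    0.1391    0.1415    0.1608    0.1005]
  [  0.1091    1.1067    0.0740    0.0498    0.1443    0.0595    0.1561]
  [  0.1693    0.1590    1.0866    0.1404    0.1173    0.1296    0.1286]
  [  0.0931    0.0523    0.0570    1.0866    0.0453    0.0336    0.0661]
  [  0.0526    0.0611    0.0312    0.0913    1.1344    0.1316    0.1171]
  [  0.1490    0.1045    0.0756    0.0562    0.0821    1.0885    0.0806]
  [  0.1276    0.0736    0.0394    0.0889    0.0391    0.0361    1.0793]
Total output x = L · d:
  x_0 = 1.1640·45 + 0.0739·52 + 0.0831·69 + 0.1391·78 + 0.1415·43 + 0.1608·61 + 0.1005·39 = 92.6133
  x_1 = 0.1091·45 + 1.1067·52 + 0.0740·69 + 0.0498·78 + 0.1443·43 + 0.0595·61 + 0.1561·39 = 87.3707
  x_2 = 0.1693·45 + 0.1590·52 + 1.0866·69 + 0.1404·78 + 0.1173·43 + 0.1296·61 + 0.1286·39 = 119.7771
  x_3 = 0.0931·45 + 0.0523·52 + 0.0570·69 + 1.0866·78 + 0.0453·43 + 0.0336·61 + 0.0661·39 = 102.1797
  x_4 = 0.0526·45 + 0.0611·52 + 0.0312·69 + 0.0913·78 + 1.1344·43 + 0.1316·61 + 0.1171·39 = 76.1915
  x_5 = 0.1490·45 + 0.1045·52 + 0.0756·69 + 0.0562·78 + 0.0821·43 + 1.0885·61 + 0.0806·39 = 94.8057
  x_6 = 0.1276·45 + 0.0736·52 + 0.0394·69 + 0.0889·78 + 0.0391·43 + 0.0361·61 + 1.0793·39 = 65.2000

102.1797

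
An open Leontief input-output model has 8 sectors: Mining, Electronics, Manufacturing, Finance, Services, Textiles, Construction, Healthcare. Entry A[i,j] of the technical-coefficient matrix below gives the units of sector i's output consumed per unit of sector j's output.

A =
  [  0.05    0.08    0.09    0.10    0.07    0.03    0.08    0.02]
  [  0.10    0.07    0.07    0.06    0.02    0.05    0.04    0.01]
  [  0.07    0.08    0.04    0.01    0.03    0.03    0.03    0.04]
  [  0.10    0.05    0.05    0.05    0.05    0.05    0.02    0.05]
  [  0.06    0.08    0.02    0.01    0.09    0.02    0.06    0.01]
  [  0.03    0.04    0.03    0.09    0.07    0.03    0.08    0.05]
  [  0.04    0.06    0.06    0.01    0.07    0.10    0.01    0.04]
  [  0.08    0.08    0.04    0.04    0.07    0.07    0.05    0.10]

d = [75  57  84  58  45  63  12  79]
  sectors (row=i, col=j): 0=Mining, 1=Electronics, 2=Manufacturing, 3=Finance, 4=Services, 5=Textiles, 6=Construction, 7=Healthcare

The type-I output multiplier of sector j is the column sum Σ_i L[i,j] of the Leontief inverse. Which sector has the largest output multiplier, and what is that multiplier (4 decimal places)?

Form M = I − A:
  [  0.95   -0.08   -0.09   -0.10   -0.07   -0.03   -0.08   -0.02]
  [ -0.10    0.93   -0.07   -0.06   -0.02   -0.05   -0.04   -0.01]
  [ -0.07   -0.08    0.96   -0.01   -0.03   -0.03   -0.03   -0.04]
  [ -0.10   -0.05   -0.05    0.95   -0.05   -0.05   -0.02   -0.05]
  [ -0.06   -0.08   -0.02   -0.01    0.91   -0.02   -0.06   -0.01]
  [ -0.03   -0.04   -0.03   -0.09   -0.07    0.97   -0.08   -0.05]
  [ -0.04   -0.06   -0.06   -0.01   -0.07   -0.10    0.99   -0.04]
  [ -0.08   -0.08   -0.04   -0.04   -0.07   -0.07   -0.05    0.90]
Leontief inverse L = M⁻¹:
  [  1.1109    0.1399    0.1357    0.1386    0.1190    0.0712    0.1179    0.0505]
  [  0.1487    1.1193    0.1106    0.0982    0.0598    0.0822    0.0746    0.0347]
  [  0.1090    0.1204    1.0719    0.0395    0.0620    0.0564    0.0583    0.0600]
  [  0.1491    0.1008    0.0893    1.0882    0.0930    0.0820    0.0570    0.0770]
  [  0.0991    0.1218    0.0517    0.0371    1.1255    0.0471    0.0886    0.0270]
  [  0.0790    0.0885    0.0660    0.1212    0.1134    1.0656    0.1113    0.0778]
  [  0.0827    0.1052    0.0919    0.0433    0.1092    0.1277    1.0449    0.0642]
  [  0.1419    0.1440    0.0878    0.0859    0.1252    0.1134    0.0958    1.1365]
Total output x = L · d:
  x_0 = 1.1109·75 + 0.1399·57 + 0.1357·84 + 0.1386·58 + 0.1190·45 + 0.0712·63 + 0.1179·12 + 0.0505·79 = 125.9785
  x_1 = 0.1487·75 + 1.1193·57 + 0.1106·84 + 0.0982·58 + 0.0598·45 + 0.0822·63 + 0.0746·12 + 0.0347·79 = 101.4454
  x_2 = 0.1090·75 + 0.1204·57 + 1.0719·84 + 0.0395·58 + 0.0620·45 + 0.0564·63 + 0.0583·12 + 0.0600·79 = 119.1517
  x_3 = 0.1491·75 + 0.1008·57 + 0.0893·84 + 1.0882·58 + 0.0930·45 + 0.0820·63 + 0.0570·12 + 0.0770·79 = 103.6638
  x_4 = 0.0991·75 + 0.1218·57 + 0.0517·84 + 0.0371·58 + 1.1255·45 + 0.0471·63 + 0.0886·12 + 0.0270·79 = 77.6797
  x_5 = 0.0790·75 + 0.0885·57 + 0.0660·84 + 0.1212·58 + 0.1134·45 + 1.0656·63 + 0.1113·12 + 0.0778·79 = 103.2628
  x_6 = 0.0827·75 + 0.1052·57 + 0.0919·84 + 0.0433·58 + 0.1092·45 + 0.1277·63 + 1.0449·12 + 0.0642·79 = 53.0020
  x_7 = 0.1419·75 + 0.1440·57 + 0.0878·84 + 0.0859·58 + 0.1252·45 + 0.1134·63 + 0.0958·12 + 1.1365·79 = 134.9140
Output multipliers (column sums of L):
  Mining: 1.9205
  Electronics: 1.9399
  Manufacturing: 1.7050
  Finance: 1.6519
  Services: 1.8071
  Textiles: 1.6456
  Construction: 1.6484
  Healthcare: 1.5277

Electronics (1.9399)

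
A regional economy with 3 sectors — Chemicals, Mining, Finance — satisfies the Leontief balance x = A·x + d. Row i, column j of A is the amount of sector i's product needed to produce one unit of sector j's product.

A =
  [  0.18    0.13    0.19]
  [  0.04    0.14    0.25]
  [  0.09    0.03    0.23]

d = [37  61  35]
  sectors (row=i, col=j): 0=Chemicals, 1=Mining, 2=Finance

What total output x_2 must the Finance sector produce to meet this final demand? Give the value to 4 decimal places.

57.5204

Form M = I − A:
  [  0.82   -0.13   -0.19]
  [ -0.04    0.86   -0.25]
  [ -0.09   -0.03    0.77]
Leontief inverse L = M⁻¹:
  [  1.2713    0.2054    0.3804]
  [  0.1035    1.1928    0.4128]
  [  0.1526    0.0705    1.3592]
Total output x = L · d:
  x_0 = 1.2713·37 + 0.2054·61 + 0.3804·35 = 72.8832
  x_1 = 0.1035·37 + 1.1928·61 + 0.4128·35 = 91.0412
  x_2 = 0.1526·37 + 0.0705·61 + 1.3592·35 = 57.5204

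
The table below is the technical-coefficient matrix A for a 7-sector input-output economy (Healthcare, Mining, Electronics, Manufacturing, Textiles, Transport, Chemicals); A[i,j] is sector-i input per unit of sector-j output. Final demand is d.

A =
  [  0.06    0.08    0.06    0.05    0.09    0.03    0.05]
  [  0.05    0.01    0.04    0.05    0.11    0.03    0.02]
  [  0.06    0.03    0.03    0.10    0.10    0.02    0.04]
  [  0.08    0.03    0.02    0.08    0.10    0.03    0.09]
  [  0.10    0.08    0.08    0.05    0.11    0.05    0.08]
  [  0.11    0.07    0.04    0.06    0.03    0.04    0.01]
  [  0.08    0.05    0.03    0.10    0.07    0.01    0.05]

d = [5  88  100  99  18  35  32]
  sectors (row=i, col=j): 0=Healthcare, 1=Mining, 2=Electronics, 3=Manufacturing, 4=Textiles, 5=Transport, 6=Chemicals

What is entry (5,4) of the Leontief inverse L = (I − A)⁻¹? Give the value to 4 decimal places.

L[5,4] = 0.0859

Form M = I − A:
  [  0.94   -0.08   -0.06   -0.05   -0.09   -0.03   -0.05]
  [ -0.05    0.99   -0.04   -0.05   -0.11   -0.03   -0.02]
  [ -0.06   -0.03    0.97   -0.10   -0.10   -0.02   -0.04]
  [ -0.08   -0.03   -0.02    0.92   -0.10   -0.03   -0.09]
  [ -0.10   -0.08   -0.08   -0.05    0.89   -0.05   -0.08]
  [ -0.11   -0.07   -0.04   -0.06   -0.03    0.96   -0.01]
  [ -0.08   -0.05   -0.03   -0.10   -0.07   -0.01    0.95]
Leontief inverse L = M⁻¹:
  [  1.1149    0.1168    0.0937    0.0987    0.1575    0.0527    0.0883]
  [  0.0944    1.0415    0.0675    0.0867    0.1613    0.0486    0.0520]
  [  0.1126    0.0658    1.0612    0.1453    0.1628    0.0415    0.0799]
  [  0.1391    0.0713    0.0551    1.1315    0.1685    0.0532    0.1331]
  [  0.1722    0.1300    0.1243    0.1142    1.1967    0.0793    0.1295]
  [  0.1548    0.1015    0.0678    0.0995    0.0859    1.0591    0.0409]
  [  0.1314    0.0849    0.0606    0.1460    0.1337    0.0309    1.0893]
Total output x = L · d:
  x_0 = 1.1149·5 + 0.1168·88 + 0.0937·100 + 0.0987·99 + 0.1575·18 + 0.0527·35 + 0.0883·32 = 42.5001
  x_1 = 0.0944·5 + 1.0415·88 + 0.0675·100 + 0.0867·99 + 0.1613·18 + 0.0486·35 + 0.0520·32 = 113.7191
  x_2 = 0.1126·5 + 0.0658·88 + 1.0612·100 + 0.1453·99 + 0.1628·18 + 0.0415·35 + 0.0799·32 = 133.7951
  x_3 = 0.1391·5 + 0.0713·88 + 0.0551·100 + 1.1315·99 + 0.1685·18 + 0.0532·35 + 0.1331·32 = 133.6464
  x_4 = 0.1722·5 + 0.1300·88 + 0.1243·100 + 0.1142·99 + 1.1967·18 + 0.0793·35 + 0.1295·32 = 64.5010
  x_5 = 0.1548·5 + 0.1015·88 + 0.0678·100 + 0.0995·99 + 0.0859·18 + 1.0591·35 + 0.0409·32 = 66.2613
  x_6 = 0.1314·5 + 0.0849·88 + 0.0606·100 + 0.1460·99 + 0.1337·18 + 0.0309·35 + 1.0893·32 = 66.9917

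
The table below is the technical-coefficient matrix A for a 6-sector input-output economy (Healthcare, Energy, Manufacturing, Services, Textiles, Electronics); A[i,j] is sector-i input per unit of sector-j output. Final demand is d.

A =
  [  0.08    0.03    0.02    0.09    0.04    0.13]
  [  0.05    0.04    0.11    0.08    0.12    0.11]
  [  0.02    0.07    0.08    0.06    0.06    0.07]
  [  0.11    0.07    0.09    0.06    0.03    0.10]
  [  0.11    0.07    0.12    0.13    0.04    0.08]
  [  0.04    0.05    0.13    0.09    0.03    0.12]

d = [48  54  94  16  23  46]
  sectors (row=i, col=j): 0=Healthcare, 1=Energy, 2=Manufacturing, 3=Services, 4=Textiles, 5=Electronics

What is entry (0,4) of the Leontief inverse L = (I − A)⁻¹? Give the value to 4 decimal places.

L[0,4] = 0.0720

Form M = I − A:
  [  0.92   -0.03   -0.02   -0.09   -0.04   -0.13]
  [ -0.05    0.96   -0.11   -0.08   -0.12   -0.11]
  [ -0.02   -0.07    0.92   -0.06   -0.06   -0.07]
  [ -0.11   -0.07   -0.09    0.94   -0.03   -0.10]
  [ -0.11   -0.07   -0.12   -0.13    0.96   -0.08]
  [ -0.04   -0.05   -0.13   -0.09   -0.03    0.88]
Leontief inverse L = M⁻¹:
  [  1.1279    0.0683    0.0857    0.1489    0.0720    0.2054]
  [  0.1112    1.0938    0.1988    0.1586    0.1650    0.2020]
  [  0.0616    0.1077    1.1439    0.1142    0.0953    0.1352]
  [  0.1612    0.1141    0.1631    1.1271    0.0722    0.1857]
  [  0.1743    0.1246    0.2067    0.2085    1.0896    0.1805]
  [  0.0891    0.0971    0.2079    0.1550    0.0713    1.2023]
Total output x = L · d:
  x_0 = 1.1279·48 + 0.0683·54 + 0.0857·94 + 0.1489·16 + 0.0720·23 + 0.2054·46 = 79.3649
  x_1 = 0.1112·48 + 1.0938·54 + 0.1988·94 + 0.1586·16 + 0.1650·23 + 0.2020·46 = 98.7126
  x_2 = 0.0616·48 + 0.1077·54 + 1.1439·94 + 0.1142·16 + 0.0953·23 + 0.1352·46 = 126.5350
  x_3 = 0.1612·48 + 0.1141·54 + 0.1631·94 + 1.1271·16 + 0.0722·23 + 0.1857·46 = 57.4611
  x_4 = 0.1743·48 + 0.1246·54 + 0.2067·94 + 0.2085·16 + 1.0896·23 + 0.1805·46 = 71.2219
  x_5 = 0.0891·48 + 0.0971·54 + 0.2079·94 + 0.1550·16 + 0.0713·23 + 1.2023·46 = 88.4863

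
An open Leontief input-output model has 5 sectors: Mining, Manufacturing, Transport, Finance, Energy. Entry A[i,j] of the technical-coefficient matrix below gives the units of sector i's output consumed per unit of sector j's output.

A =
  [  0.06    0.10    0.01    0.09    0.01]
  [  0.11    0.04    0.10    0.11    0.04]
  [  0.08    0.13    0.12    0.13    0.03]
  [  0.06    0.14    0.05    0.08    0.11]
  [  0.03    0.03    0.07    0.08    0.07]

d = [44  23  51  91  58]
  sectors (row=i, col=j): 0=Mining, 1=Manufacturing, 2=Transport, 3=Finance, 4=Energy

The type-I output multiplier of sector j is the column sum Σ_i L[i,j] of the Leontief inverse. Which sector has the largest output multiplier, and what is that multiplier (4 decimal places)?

Finance (1.7906)

Form M = I − A:
  [  0.94   -0.10   -0.01   -0.09   -0.01]
  [ -0.11    0.96   -0.10   -0.11   -0.04]
  [ -0.08   -0.13    0.88   -0.13   -0.03]
  [ -0.06   -0.14   -0.05    0.92   -0.11]
  [ -0.03   -0.03   -0.07   -0.08    0.93]
Leontief inverse L = M⁻¹:
  [  1.0930    0.1394    0.0385    0.1320    0.0346]
  [  0.1550    1.1049    0.1431    0.1740    0.0744]
  [  0.1405    0.2075    1.1794    0.2116    0.0735]
  [  0.1097    0.1972    0.1007    1.1484    0.1487]
  [  0.0603    0.0727    0.1033    0.1246    1.0971]
Total output x = L · d:
  x_0 = 1.0930·44 + 0.1394·23 + 0.0385·51 + 0.1320·91 + 0.0346·58 = 67.2833
  x_1 = 0.1550·44 + 1.1049·23 + 0.1431·51 + 0.1740·91 + 0.0744·58 = 59.6729
  x_2 = 0.1405·44 + 0.2075·23 + 1.1794·51 + 0.2116·91 + 0.0735·58 = 94.6245
  x_3 = 0.1097·44 + 0.1972·23 + 0.1007·51 + 1.1484·91 + 0.1487·58 = 127.6351
  x_4 = 0.0603·44 + 0.0727·23 + 0.1033·51 + 0.1246·91 + 1.0971·58 = 84.5626
Output multipliers (column sums of L):
  Mining: 1.5584
  Manufacturing: 1.7217
  Transport: 1.5651
  Finance: 1.7906
  Energy: 1.4284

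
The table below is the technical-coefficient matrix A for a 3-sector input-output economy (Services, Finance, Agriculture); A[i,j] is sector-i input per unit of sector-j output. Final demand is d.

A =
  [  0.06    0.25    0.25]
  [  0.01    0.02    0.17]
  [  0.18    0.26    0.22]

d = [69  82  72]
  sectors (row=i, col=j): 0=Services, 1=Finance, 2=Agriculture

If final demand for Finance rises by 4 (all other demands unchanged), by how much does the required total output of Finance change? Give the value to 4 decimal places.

Form M = I − A:
  [  0.94   -0.25   -0.25]
  [ -0.01    0.98   -0.17]
  [ -0.18   -0.26    0.78]
Leontief inverse L = M⁻¹:
  [  1.1567    0.4176    0.4617]
  [  0.0617    1.1053    0.2607]
  [  0.2875    0.4648    1.4755]
Total output x = L · d:
  x_0 = 1.1567·69 + 0.4176·82 + 0.4617·72 = 147.2988
  x_1 = 0.0617·69 + 1.1053·82 + 0.2607·72 = 113.6577
  x_2 = 0.2875·69 + 0.4648·82 + 1.4755·72 = 164.1856
Δx_1 = L[1,1] · Δd_1 = 1.1053 · 4 = 4.4212

4.4212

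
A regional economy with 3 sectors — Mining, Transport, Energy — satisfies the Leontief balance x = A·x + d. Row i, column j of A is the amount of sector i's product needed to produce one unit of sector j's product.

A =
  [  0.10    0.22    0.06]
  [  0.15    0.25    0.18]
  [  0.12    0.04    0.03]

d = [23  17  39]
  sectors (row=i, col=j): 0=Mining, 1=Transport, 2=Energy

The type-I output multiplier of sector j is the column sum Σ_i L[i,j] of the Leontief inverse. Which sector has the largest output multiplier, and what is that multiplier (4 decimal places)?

Transport (1.8886)

Form M = I − A:
  [  0.90   -0.22   -0.06]
  [ -0.15    0.75   -0.18]
  [ -0.12   -0.04    0.97]
Leontief inverse L = M⁻¹:
  [  1.1891    0.3563    0.1397]
  [  0.2759    1.4293    0.2823]
  [  0.1585    0.1030    1.0598]
Total output x = L · d:
  x_0 = 1.1891·23 + 0.3563·17 + 0.1397·39 = 38.8526
  x_1 = 0.2759·23 + 1.4293·17 + 0.2823·39 = 41.6525
  x_2 = 0.1585·23 + 0.1030·17 + 1.0598·39 = 46.7303
Output multipliers (column sums of L):
  Mining: 1.6234
  Transport: 1.8886
  Energy: 1.4818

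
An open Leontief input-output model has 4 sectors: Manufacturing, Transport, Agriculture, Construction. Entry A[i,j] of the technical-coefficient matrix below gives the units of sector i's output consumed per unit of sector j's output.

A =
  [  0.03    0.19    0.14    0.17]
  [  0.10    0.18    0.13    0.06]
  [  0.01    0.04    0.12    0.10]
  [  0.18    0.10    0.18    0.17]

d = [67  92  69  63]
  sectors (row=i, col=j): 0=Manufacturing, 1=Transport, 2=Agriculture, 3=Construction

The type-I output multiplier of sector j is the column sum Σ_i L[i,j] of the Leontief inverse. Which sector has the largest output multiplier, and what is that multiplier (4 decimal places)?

Form M = I − A:
  [  0.97   -0.19   -0.14   -0.17]
  [ -0.10    0.82   -0.13   -0.06]
  [ -0.01   -0.04    0.88   -0.10]
  [ -0.18   -0.10   -0.18    0.83]
Leontief inverse L = M⁻¹:
  [  1.1185    0.3077    0.2817    0.2853]
  [  0.1645    1.2889    0.2487    0.1568]
  [  0.0513    0.0895    1.1906    0.1604]
  [  0.2735    0.2414    0.3493    1.3204]
Total output x = L · d:
  x_0 = 1.1185·67 + 0.3077·92 + 0.2817·69 + 0.2853·63 = 140.6602
  x_1 = 0.1645·67 + 1.2889·92 + 0.2487·69 + 0.1568·63 = 156.6407
  x_2 = 0.0513·67 + 0.0895·92 + 1.1906·69 + 0.1604·63 = 103.9251
  x_3 = 0.2735·67 + 0.2414·92 + 0.3493·69 + 1.3204·63 = 147.8186
Output multipliers (column sums of L):
  Manufacturing: 1.6078
  Transport: 1.9275
  Agriculture: 2.0702
  Construction: 1.9229

Agriculture (2.0702)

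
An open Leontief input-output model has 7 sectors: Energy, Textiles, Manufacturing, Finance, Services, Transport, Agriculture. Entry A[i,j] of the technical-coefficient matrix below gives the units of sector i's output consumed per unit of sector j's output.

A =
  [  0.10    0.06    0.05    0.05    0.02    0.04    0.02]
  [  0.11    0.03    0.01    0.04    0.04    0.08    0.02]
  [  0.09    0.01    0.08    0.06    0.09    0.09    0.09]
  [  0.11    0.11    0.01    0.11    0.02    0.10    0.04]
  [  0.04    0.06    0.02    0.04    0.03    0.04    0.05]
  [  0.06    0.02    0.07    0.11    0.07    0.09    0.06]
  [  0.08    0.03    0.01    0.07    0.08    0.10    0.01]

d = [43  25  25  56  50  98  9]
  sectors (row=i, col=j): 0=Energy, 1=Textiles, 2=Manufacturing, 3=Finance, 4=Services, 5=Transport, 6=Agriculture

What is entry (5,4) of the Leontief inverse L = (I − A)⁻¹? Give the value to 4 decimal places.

L[5,4] = 0.1093

Form M = I − A:
  [  0.90   -0.06   -0.05   -0.05   -0.02   -0.04   -0.02]
  [ -0.11    0.97   -0.01   -0.04   -0.04   -0.08   -0.02]
  [ -0.09   -0.01    0.92   -0.06   -0.09   -0.09   -0.09]
  [ -0.11   -0.11   -0.01    0.89   -0.02   -0.10   -0.04]
  [ -0.04   -0.06   -0.02   -0.04    0.97   -0.04   -0.05]
  [ -0.06   -0.02   -0.07   -0.11   -0.07    0.91   -0.06]
  [ -0.08   -0.03   -0.01   -0.07   -0.08   -0.10    0.99]
Leontief inverse L = M⁻¹:
  [  1.1512    0.0878    0.0722    0.0890    0.0453    0.0819    0.0424]
  [  0.1565    1.0576    0.0317    0.0792    0.0634    0.1190    0.0410]
  [  0.1598    0.0504    1.1135    0.1213    0.1328    0.1547    0.1265]
  [  0.1856    0.1538    0.0390    1.1719    0.0556    0.1645    0.0705]
  [  0.0802    0.0822    0.0354    0.0725    1.0518    0.0758    0.0671]
  [  0.1290    0.0620    0.1008    0.1719    0.1093    1.1542    0.0954]
  [  0.1320    0.0634    0.0338    0.1169    0.1069    0.1461    1.0361]
Total output x = L · d:
  x_0 = 1.1512·43 + 0.0878·25 + 0.0722·25 + 0.0890·56 + 0.0453·50 + 0.0819·98 + 0.0424·9 = 69.1566
  x_1 = 0.1565·43 + 1.0576·25 + 0.0317·25 + 0.0792·56 + 0.0634·50 + 0.1190·98 + 0.0410·9 = 53.6008
  x_2 = 0.1598·43 + 0.0504·25 + 1.1135·25 + 0.1213·56 + 0.1328·50 + 0.1547·98 + 0.1265·9 = 65.6998
  x_3 = 0.1856·43 + 0.1538·25 + 0.0390·25 + 1.1719·56 + 0.0556·50 + 0.1645·98 + 0.0705·9 = 97.9717
  x_4 = 0.0802·43 + 0.0822·25 + 0.0354·25 + 0.0725·56 + 1.0518·50 + 0.0758·98 + 0.0671·9 = 71.0766
  x_5 = 0.1290·43 + 0.0620·25 + 0.1008·25 + 0.1719·56 + 0.1093·50 + 1.1542·98 + 0.0954·9 = 138.6718
  x_6 = 0.1320·43 + 0.0634·25 + 0.0338·25 + 0.1169·56 + 0.1069·50 + 0.1461·98 + 1.0361·9 = 43.6453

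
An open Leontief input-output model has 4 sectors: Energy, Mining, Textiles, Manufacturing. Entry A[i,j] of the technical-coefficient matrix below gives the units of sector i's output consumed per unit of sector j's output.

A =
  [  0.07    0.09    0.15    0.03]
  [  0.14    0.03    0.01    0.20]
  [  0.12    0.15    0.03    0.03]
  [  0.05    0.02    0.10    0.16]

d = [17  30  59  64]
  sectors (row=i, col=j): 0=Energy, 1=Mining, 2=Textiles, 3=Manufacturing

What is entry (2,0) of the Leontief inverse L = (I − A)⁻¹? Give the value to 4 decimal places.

L[2,0] = 0.1701

Form M = I − A:
  [  0.93   -0.09   -0.15   -0.03]
  [ -0.14    0.97   -0.01   -0.20]
  [ -0.12   -0.15    0.97   -0.03]
  [ -0.05   -0.02   -0.10    0.84]
Leontief inverse L = M⁻¹:
  [  1.1233    0.1342    0.1832    0.0786]
  [  0.1827    1.0635    0.0662    0.2621]
  [  0.1701    0.1828    1.0682    0.0877]
  [  0.0915    0.0551    0.1396    1.2118]
Total output x = L · d:
  x_0 = 1.1233·17 + 0.1342·30 + 0.1832·59 + 0.0786·64 = 38.9616
  x_1 = 0.1827·17 + 1.0635·30 + 0.0662·59 + 0.2621·64 = 55.6963
  x_2 = 0.1701·17 + 0.1828·30 + 1.0682·59 + 0.0877·64 = 77.0103
  x_3 = 0.0915·17 + 0.0551·30 + 0.1396·59 + 1.2118·64 = 89.0036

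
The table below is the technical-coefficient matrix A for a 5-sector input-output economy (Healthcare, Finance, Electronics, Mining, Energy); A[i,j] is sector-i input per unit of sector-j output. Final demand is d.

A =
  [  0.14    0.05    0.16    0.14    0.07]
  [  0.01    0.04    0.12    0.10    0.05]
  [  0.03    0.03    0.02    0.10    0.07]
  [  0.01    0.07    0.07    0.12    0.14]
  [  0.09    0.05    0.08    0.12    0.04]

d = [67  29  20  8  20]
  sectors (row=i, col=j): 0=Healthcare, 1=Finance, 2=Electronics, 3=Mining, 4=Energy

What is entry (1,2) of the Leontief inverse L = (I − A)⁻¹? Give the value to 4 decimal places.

L[1,2] = 0.1536

Form M = I − A:
  [  0.86   -0.05   -0.16   -0.14   -0.07]
  [ -0.01    0.96   -0.12   -0.10   -0.05]
  [ -0.03   -0.03    0.98   -0.10   -0.07]
  [ -0.01   -0.07   -0.07    0.88   -0.14]
  [ -0.09   -0.05   -0.08   -0.12    0.96]
Leontief inverse L = M⁻¹:
  [  1.1901    0.0949    0.2354    0.2466    0.1448]
  [  0.0291    1.0641    0.1536    0.1555    0.0914]
  [  0.0501    0.0518    1.0540    0.1479    0.1048]
  [  0.0393    0.1028    0.1199    1.1940    0.1911]
  [  0.1222    0.0815    0.1329    0.1928    1.0926]
Total output x = L · d:
  x_0 = 1.1901·67 + 0.0949·29 + 0.2354·20 + 0.2466·8 + 0.1448·20 = 92.0671
  x_1 = 0.0291·67 + 1.0641·29 + 0.1536·20 + 0.1555·8 + 0.0914·20 = 38.9529
  x_2 = 0.0501·67 + 0.0518·29 + 1.0540·20 + 0.1479·8 + 0.1048·20 = 29.2152
  x_3 = 0.0393·67 + 0.1028·29 + 0.1199·20 + 1.1940·8 + 0.1911·20 = 21.3824
  x_4 = 0.1222·67 + 0.0815·29 + 0.1329·20 + 0.1928·8 + 1.0926·20 = 36.6008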